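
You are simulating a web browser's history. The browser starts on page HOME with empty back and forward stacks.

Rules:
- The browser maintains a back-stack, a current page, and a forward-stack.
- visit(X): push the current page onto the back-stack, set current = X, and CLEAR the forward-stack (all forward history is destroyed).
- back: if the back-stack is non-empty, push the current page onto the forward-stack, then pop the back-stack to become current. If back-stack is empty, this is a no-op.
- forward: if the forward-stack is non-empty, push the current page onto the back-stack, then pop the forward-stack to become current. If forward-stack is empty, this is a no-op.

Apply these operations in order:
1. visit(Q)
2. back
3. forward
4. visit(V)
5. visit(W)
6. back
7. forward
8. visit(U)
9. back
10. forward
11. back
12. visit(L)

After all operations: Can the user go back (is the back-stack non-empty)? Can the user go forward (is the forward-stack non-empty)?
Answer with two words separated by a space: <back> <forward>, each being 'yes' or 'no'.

Answer: yes no

Derivation:
After 1 (visit(Q)): cur=Q back=1 fwd=0
After 2 (back): cur=HOME back=0 fwd=1
After 3 (forward): cur=Q back=1 fwd=0
After 4 (visit(V)): cur=V back=2 fwd=0
After 5 (visit(W)): cur=W back=3 fwd=0
After 6 (back): cur=V back=2 fwd=1
After 7 (forward): cur=W back=3 fwd=0
After 8 (visit(U)): cur=U back=4 fwd=0
After 9 (back): cur=W back=3 fwd=1
After 10 (forward): cur=U back=4 fwd=0
After 11 (back): cur=W back=3 fwd=1
After 12 (visit(L)): cur=L back=4 fwd=0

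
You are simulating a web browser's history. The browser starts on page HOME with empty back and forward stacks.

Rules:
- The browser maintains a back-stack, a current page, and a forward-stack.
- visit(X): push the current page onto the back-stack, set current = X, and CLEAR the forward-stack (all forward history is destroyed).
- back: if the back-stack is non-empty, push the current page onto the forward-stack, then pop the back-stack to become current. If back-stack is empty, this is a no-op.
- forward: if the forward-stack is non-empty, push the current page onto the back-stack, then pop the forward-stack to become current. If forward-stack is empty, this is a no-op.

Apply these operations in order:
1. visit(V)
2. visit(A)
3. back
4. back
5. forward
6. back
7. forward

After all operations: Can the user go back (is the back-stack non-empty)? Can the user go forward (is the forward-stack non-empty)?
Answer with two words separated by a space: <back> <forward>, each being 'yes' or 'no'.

Answer: yes yes

Derivation:
After 1 (visit(V)): cur=V back=1 fwd=0
After 2 (visit(A)): cur=A back=2 fwd=0
After 3 (back): cur=V back=1 fwd=1
After 4 (back): cur=HOME back=0 fwd=2
After 5 (forward): cur=V back=1 fwd=1
After 6 (back): cur=HOME back=0 fwd=2
After 7 (forward): cur=V back=1 fwd=1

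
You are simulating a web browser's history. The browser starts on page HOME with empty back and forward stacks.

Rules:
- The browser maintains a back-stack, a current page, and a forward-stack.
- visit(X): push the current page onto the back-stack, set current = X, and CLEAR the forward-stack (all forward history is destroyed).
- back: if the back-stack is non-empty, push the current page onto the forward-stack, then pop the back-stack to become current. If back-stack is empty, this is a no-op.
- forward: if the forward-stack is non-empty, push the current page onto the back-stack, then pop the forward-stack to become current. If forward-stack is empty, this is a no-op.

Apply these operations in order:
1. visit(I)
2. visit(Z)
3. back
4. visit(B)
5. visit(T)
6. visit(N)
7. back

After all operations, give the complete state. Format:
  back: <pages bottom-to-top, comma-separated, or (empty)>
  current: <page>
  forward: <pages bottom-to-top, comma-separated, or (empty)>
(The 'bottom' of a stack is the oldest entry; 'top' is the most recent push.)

Answer: back: HOME,I,B
current: T
forward: N

Derivation:
After 1 (visit(I)): cur=I back=1 fwd=0
After 2 (visit(Z)): cur=Z back=2 fwd=0
After 3 (back): cur=I back=1 fwd=1
After 4 (visit(B)): cur=B back=2 fwd=0
After 5 (visit(T)): cur=T back=3 fwd=0
After 6 (visit(N)): cur=N back=4 fwd=0
After 7 (back): cur=T back=3 fwd=1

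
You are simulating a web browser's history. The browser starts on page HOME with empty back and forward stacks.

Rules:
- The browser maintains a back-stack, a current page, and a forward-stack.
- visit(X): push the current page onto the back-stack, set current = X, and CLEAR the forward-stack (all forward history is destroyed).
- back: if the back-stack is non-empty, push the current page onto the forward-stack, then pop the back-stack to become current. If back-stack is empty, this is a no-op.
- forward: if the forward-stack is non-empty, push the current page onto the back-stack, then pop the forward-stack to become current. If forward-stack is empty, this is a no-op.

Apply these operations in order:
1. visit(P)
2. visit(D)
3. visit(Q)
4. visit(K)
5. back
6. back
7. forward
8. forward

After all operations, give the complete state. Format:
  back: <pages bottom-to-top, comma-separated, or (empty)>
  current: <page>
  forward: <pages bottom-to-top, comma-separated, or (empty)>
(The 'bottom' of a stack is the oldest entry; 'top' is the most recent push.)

After 1 (visit(P)): cur=P back=1 fwd=0
After 2 (visit(D)): cur=D back=2 fwd=0
After 3 (visit(Q)): cur=Q back=3 fwd=0
After 4 (visit(K)): cur=K back=4 fwd=0
After 5 (back): cur=Q back=3 fwd=1
After 6 (back): cur=D back=2 fwd=2
After 7 (forward): cur=Q back=3 fwd=1
After 8 (forward): cur=K back=4 fwd=0

Answer: back: HOME,P,D,Q
current: K
forward: (empty)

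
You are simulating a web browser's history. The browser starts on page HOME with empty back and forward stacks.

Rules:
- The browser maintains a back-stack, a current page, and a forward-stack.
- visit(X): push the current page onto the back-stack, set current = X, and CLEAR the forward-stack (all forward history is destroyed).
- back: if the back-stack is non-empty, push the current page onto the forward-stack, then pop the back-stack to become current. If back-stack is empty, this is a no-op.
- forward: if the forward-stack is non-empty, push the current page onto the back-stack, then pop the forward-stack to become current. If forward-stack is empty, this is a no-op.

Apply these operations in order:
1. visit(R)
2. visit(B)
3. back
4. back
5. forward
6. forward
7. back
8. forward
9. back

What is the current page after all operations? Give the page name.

Answer: R

Derivation:
After 1 (visit(R)): cur=R back=1 fwd=0
After 2 (visit(B)): cur=B back=2 fwd=0
After 3 (back): cur=R back=1 fwd=1
After 4 (back): cur=HOME back=0 fwd=2
After 5 (forward): cur=R back=1 fwd=1
After 6 (forward): cur=B back=2 fwd=0
After 7 (back): cur=R back=1 fwd=1
After 8 (forward): cur=B back=2 fwd=0
After 9 (back): cur=R back=1 fwd=1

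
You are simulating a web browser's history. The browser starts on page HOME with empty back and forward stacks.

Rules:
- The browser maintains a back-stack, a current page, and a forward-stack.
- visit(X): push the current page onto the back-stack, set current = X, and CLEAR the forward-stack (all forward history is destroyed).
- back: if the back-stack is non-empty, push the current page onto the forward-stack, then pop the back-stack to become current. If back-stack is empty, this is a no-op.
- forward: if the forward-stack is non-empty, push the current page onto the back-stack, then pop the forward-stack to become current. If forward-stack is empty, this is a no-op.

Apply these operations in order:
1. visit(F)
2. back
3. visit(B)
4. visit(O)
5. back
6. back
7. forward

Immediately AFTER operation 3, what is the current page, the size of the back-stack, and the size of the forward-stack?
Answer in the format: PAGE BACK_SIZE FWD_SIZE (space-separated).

After 1 (visit(F)): cur=F back=1 fwd=0
After 2 (back): cur=HOME back=0 fwd=1
After 3 (visit(B)): cur=B back=1 fwd=0

B 1 0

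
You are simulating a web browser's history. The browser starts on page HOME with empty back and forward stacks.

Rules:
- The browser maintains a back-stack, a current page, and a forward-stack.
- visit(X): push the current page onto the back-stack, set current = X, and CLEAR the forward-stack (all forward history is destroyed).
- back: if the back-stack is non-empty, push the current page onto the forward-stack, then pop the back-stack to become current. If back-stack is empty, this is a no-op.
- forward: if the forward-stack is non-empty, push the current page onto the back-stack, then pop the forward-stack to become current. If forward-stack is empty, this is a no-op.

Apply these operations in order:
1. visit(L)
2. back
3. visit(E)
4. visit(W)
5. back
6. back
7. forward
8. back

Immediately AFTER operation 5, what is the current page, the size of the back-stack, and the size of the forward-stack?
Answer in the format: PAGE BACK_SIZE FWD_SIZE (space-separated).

After 1 (visit(L)): cur=L back=1 fwd=0
After 2 (back): cur=HOME back=0 fwd=1
After 3 (visit(E)): cur=E back=1 fwd=0
After 4 (visit(W)): cur=W back=2 fwd=0
After 5 (back): cur=E back=1 fwd=1

E 1 1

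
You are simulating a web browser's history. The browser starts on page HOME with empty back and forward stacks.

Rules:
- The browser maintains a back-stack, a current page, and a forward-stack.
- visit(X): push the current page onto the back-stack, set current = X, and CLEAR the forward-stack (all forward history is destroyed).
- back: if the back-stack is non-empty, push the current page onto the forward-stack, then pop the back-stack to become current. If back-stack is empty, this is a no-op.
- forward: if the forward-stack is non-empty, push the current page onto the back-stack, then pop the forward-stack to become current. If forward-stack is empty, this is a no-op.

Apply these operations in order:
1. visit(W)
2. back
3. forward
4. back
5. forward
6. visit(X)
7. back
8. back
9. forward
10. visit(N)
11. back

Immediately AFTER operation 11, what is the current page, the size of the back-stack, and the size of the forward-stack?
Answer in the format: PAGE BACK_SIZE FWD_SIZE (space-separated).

After 1 (visit(W)): cur=W back=1 fwd=0
After 2 (back): cur=HOME back=0 fwd=1
After 3 (forward): cur=W back=1 fwd=0
After 4 (back): cur=HOME back=0 fwd=1
After 5 (forward): cur=W back=1 fwd=0
After 6 (visit(X)): cur=X back=2 fwd=0
After 7 (back): cur=W back=1 fwd=1
After 8 (back): cur=HOME back=0 fwd=2
After 9 (forward): cur=W back=1 fwd=1
After 10 (visit(N)): cur=N back=2 fwd=0
After 11 (back): cur=W back=1 fwd=1

W 1 1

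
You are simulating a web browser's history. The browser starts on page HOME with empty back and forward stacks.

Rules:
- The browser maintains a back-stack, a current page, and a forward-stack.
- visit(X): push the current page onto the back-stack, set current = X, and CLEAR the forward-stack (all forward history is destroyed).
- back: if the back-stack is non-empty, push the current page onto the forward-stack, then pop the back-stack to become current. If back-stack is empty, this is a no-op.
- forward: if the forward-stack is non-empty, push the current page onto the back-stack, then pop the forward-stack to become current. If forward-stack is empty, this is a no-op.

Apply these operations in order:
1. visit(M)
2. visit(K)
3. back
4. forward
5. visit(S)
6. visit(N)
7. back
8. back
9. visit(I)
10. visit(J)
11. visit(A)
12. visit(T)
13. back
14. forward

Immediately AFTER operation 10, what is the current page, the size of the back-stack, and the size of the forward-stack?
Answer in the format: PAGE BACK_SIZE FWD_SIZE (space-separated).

After 1 (visit(M)): cur=M back=1 fwd=0
After 2 (visit(K)): cur=K back=2 fwd=0
After 3 (back): cur=M back=1 fwd=1
After 4 (forward): cur=K back=2 fwd=0
After 5 (visit(S)): cur=S back=3 fwd=0
After 6 (visit(N)): cur=N back=4 fwd=0
After 7 (back): cur=S back=3 fwd=1
After 8 (back): cur=K back=2 fwd=2
After 9 (visit(I)): cur=I back=3 fwd=0
After 10 (visit(J)): cur=J back=4 fwd=0

J 4 0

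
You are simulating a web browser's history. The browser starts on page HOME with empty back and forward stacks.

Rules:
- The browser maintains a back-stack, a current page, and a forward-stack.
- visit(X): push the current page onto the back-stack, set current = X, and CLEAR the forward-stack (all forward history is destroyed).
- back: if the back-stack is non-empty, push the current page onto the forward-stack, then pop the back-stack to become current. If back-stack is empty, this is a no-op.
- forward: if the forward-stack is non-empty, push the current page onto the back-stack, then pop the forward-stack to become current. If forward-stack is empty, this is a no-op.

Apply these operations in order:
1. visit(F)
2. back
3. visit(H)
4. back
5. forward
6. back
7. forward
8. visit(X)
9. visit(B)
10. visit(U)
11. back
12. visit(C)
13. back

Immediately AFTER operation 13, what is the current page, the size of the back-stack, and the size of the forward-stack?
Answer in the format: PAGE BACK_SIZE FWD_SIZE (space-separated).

After 1 (visit(F)): cur=F back=1 fwd=0
After 2 (back): cur=HOME back=0 fwd=1
After 3 (visit(H)): cur=H back=1 fwd=0
After 4 (back): cur=HOME back=0 fwd=1
After 5 (forward): cur=H back=1 fwd=0
After 6 (back): cur=HOME back=0 fwd=1
After 7 (forward): cur=H back=1 fwd=0
After 8 (visit(X)): cur=X back=2 fwd=0
After 9 (visit(B)): cur=B back=3 fwd=0
After 10 (visit(U)): cur=U back=4 fwd=0
After 11 (back): cur=B back=3 fwd=1
After 12 (visit(C)): cur=C back=4 fwd=0
After 13 (back): cur=B back=3 fwd=1

B 3 1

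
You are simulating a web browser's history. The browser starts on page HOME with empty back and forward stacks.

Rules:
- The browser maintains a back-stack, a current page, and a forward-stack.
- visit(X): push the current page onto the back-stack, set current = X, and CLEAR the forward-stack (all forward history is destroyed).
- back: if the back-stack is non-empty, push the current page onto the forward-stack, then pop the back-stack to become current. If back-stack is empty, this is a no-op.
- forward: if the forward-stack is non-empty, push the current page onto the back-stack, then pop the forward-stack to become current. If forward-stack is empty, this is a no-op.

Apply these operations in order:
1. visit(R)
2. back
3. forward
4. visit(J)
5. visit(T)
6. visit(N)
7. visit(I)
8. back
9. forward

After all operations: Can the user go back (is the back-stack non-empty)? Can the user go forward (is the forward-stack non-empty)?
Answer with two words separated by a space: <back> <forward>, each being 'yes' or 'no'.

After 1 (visit(R)): cur=R back=1 fwd=0
After 2 (back): cur=HOME back=0 fwd=1
After 3 (forward): cur=R back=1 fwd=0
After 4 (visit(J)): cur=J back=2 fwd=0
After 5 (visit(T)): cur=T back=3 fwd=0
After 6 (visit(N)): cur=N back=4 fwd=0
After 7 (visit(I)): cur=I back=5 fwd=0
After 8 (back): cur=N back=4 fwd=1
After 9 (forward): cur=I back=5 fwd=0

Answer: yes no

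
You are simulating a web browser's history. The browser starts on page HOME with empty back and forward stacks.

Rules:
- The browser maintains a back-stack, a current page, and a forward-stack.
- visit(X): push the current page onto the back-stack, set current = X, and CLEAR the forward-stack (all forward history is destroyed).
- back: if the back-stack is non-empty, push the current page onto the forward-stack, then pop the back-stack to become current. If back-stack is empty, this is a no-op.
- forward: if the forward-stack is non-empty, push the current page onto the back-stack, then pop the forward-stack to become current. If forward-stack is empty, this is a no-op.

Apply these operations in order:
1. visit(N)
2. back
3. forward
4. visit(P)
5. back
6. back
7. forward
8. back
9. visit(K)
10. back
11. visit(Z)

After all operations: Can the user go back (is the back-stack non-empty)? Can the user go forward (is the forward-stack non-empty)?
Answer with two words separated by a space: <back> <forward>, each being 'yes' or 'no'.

Answer: yes no

Derivation:
After 1 (visit(N)): cur=N back=1 fwd=0
After 2 (back): cur=HOME back=0 fwd=1
After 3 (forward): cur=N back=1 fwd=0
After 4 (visit(P)): cur=P back=2 fwd=0
After 5 (back): cur=N back=1 fwd=1
After 6 (back): cur=HOME back=0 fwd=2
After 7 (forward): cur=N back=1 fwd=1
After 8 (back): cur=HOME back=0 fwd=2
After 9 (visit(K)): cur=K back=1 fwd=0
After 10 (back): cur=HOME back=0 fwd=1
After 11 (visit(Z)): cur=Z back=1 fwd=0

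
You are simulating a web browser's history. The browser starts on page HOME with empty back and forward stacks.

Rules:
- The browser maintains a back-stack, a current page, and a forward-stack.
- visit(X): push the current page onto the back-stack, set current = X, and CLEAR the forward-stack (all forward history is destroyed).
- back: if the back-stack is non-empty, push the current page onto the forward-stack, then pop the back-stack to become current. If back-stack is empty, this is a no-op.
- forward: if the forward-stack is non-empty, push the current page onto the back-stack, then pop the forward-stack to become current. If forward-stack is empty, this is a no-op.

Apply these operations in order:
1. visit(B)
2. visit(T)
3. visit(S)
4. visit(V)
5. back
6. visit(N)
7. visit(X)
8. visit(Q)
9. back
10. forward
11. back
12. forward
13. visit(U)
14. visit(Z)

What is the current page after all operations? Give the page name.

After 1 (visit(B)): cur=B back=1 fwd=0
After 2 (visit(T)): cur=T back=2 fwd=0
After 3 (visit(S)): cur=S back=3 fwd=0
After 4 (visit(V)): cur=V back=4 fwd=0
After 5 (back): cur=S back=3 fwd=1
After 6 (visit(N)): cur=N back=4 fwd=0
After 7 (visit(X)): cur=X back=5 fwd=0
After 8 (visit(Q)): cur=Q back=6 fwd=0
After 9 (back): cur=X back=5 fwd=1
After 10 (forward): cur=Q back=6 fwd=0
After 11 (back): cur=X back=5 fwd=1
After 12 (forward): cur=Q back=6 fwd=0
After 13 (visit(U)): cur=U back=7 fwd=0
After 14 (visit(Z)): cur=Z back=8 fwd=0

Answer: Z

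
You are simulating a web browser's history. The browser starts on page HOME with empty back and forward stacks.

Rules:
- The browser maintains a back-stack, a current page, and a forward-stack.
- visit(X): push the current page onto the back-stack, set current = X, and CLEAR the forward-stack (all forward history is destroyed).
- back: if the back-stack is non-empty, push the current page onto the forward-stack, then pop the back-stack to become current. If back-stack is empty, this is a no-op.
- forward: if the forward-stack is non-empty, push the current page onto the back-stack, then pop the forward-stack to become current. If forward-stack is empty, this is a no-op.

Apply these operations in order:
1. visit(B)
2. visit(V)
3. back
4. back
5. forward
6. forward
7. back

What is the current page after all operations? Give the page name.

Answer: B

Derivation:
After 1 (visit(B)): cur=B back=1 fwd=0
After 2 (visit(V)): cur=V back=2 fwd=0
After 3 (back): cur=B back=1 fwd=1
After 4 (back): cur=HOME back=0 fwd=2
After 5 (forward): cur=B back=1 fwd=1
After 6 (forward): cur=V back=2 fwd=0
After 7 (back): cur=B back=1 fwd=1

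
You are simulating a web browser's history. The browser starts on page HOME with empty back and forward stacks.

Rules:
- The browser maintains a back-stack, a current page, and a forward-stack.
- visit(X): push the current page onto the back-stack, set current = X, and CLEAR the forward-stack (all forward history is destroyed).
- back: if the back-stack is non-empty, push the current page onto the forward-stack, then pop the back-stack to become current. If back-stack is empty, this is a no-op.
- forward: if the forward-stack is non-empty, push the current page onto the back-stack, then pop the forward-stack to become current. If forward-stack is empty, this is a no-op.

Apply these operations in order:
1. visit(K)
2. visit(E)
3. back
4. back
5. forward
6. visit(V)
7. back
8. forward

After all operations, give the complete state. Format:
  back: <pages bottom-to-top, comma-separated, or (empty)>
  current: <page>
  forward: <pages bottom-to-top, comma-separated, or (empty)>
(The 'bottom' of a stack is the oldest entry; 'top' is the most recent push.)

After 1 (visit(K)): cur=K back=1 fwd=0
After 2 (visit(E)): cur=E back=2 fwd=0
After 3 (back): cur=K back=1 fwd=1
After 4 (back): cur=HOME back=0 fwd=2
After 5 (forward): cur=K back=1 fwd=1
After 6 (visit(V)): cur=V back=2 fwd=0
After 7 (back): cur=K back=1 fwd=1
After 8 (forward): cur=V back=2 fwd=0

Answer: back: HOME,K
current: V
forward: (empty)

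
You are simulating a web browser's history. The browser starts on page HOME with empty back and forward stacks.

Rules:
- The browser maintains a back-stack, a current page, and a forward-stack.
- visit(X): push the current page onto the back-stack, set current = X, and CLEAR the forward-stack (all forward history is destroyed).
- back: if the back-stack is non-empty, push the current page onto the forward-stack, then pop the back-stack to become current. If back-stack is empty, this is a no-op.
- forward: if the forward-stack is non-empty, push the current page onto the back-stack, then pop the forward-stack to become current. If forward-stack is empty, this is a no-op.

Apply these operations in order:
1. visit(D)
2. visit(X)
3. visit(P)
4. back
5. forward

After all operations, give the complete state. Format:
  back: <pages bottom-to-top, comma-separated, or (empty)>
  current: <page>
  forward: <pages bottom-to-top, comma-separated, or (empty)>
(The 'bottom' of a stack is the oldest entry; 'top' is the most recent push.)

Answer: back: HOME,D,X
current: P
forward: (empty)

Derivation:
After 1 (visit(D)): cur=D back=1 fwd=0
After 2 (visit(X)): cur=X back=2 fwd=0
After 3 (visit(P)): cur=P back=3 fwd=0
After 4 (back): cur=X back=2 fwd=1
After 5 (forward): cur=P back=3 fwd=0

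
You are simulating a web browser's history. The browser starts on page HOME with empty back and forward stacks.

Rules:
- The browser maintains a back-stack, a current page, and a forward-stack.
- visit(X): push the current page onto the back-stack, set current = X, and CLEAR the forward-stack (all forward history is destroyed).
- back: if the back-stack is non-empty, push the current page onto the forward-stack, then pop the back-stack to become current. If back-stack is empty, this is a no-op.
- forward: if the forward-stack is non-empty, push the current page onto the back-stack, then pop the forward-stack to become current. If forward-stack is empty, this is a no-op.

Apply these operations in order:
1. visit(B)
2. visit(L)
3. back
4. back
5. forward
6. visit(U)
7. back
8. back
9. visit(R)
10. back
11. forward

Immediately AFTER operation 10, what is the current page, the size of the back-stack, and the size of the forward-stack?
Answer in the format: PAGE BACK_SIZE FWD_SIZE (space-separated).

After 1 (visit(B)): cur=B back=1 fwd=0
After 2 (visit(L)): cur=L back=2 fwd=0
After 3 (back): cur=B back=1 fwd=1
After 4 (back): cur=HOME back=0 fwd=2
After 5 (forward): cur=B back=1 fwd=1
After 6 (visit(U)): cur=U back=2 fwd=0
After 7 (back): cur=B back=1 fwd=1
After 8 (back): cur=HOME back=0 fwd=2
After 9 (visit(R)): cur=R back=1 fwd=0
After 10 (back): cur=HOME back=0 fwd=1

HOME 0 1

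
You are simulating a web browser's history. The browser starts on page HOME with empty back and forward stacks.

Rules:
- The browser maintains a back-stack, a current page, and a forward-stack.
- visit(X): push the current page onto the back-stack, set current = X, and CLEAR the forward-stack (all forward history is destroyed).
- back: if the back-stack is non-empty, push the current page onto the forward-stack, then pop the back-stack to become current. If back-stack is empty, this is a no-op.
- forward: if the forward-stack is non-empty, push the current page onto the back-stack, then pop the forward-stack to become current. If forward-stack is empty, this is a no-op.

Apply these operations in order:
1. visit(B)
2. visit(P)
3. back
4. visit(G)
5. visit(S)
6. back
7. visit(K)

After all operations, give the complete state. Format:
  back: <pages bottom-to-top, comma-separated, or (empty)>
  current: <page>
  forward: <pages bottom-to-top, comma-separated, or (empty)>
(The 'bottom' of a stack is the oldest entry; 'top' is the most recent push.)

After 1 (visit(B)): cur=B back=1 fwd=0
After 2 (visit(P)): cur=P back=2 fwd=0
After 3 (back): cur=B back=1 fwd=1
After 4 (visit(G)): cur=G back=2 fwd=0
After 5 (visit(S)): cur=S back=3 fwd=0
After 6 (back): cur=G back=2 fwd=1
After 7 (visit(K)): cur=K back=3 fwd=0

Answer: back: HOME,B,G
current: K
forward: (empty)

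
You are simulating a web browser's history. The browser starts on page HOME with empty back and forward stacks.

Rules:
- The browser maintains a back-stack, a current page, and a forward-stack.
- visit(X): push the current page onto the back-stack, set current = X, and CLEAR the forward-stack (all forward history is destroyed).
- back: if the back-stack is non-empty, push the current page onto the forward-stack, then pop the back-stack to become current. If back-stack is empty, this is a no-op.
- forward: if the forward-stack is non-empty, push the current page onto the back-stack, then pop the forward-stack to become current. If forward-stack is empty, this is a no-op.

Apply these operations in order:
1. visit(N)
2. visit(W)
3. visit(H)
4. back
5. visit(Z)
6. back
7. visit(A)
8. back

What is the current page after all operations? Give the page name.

After 1 (visit(N)): cur=N back=1 fwd=0
After 2 (visit(W)): cur=W back=2 fwd=0
After 3 (visit(H)): cur=H back=3 fwd=0
After 4 (back): cur=W back=2 fwd=1
After 5 (visit(Z)): cur=Z back=3 fwd=0
After 6 (back): cur=W back=2 fwd=1
After 7 (visit(A)): cur=A back=3 fwd=0
After 8 (back): cur=W back=2 fwd=1

Answer: W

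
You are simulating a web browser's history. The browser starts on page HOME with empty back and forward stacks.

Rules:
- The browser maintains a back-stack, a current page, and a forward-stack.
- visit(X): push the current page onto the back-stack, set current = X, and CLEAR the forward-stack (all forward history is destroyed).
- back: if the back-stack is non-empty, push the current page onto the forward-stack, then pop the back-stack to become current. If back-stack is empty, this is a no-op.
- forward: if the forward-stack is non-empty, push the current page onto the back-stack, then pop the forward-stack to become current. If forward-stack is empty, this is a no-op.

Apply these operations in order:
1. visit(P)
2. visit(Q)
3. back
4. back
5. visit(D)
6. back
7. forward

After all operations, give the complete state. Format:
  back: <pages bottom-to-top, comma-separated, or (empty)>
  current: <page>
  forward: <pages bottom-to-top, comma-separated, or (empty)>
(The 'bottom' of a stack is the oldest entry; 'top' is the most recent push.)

After 1 (visit(P)): cur=P back=1 fwd=0
After 2 (visit(Q)): cur=Q back=2 fwd=0
After 3 (back): cur=P back=1 fwd=1
After 4 (back): cur=HOME back=0 fwd=2
After 5 (visit(D)): cur=D back=1 fwd=0
After 6 (back): cur=HOME back=0 fwd=1
After 7 (forward): cur=D back=1 fwd=0

Answer: back: HOME
current: D
forward: (empty)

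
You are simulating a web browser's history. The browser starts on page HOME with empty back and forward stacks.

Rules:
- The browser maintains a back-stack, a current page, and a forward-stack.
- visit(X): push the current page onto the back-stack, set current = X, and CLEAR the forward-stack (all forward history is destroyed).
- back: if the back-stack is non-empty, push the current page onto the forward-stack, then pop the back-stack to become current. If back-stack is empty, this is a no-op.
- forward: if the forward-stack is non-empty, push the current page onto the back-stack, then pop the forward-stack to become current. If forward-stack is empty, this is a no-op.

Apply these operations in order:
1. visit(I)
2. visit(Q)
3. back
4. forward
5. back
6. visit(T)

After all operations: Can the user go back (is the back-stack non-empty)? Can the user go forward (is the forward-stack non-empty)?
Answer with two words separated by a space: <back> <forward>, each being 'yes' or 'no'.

After 1 (visit(I)): cur=I back=1 fwd=0
After 2 (visit(Q)): cur=Q back=2 fwd=0
After 3 (back): cur=I back=1 fwd=1
After 4 (forward): cur=Q back=2 fwd=0
After 5 (back): cur=I back=1 fwd=1
After 6 (visit(T)): cur=T back=2 fwd=0

Answer: yes no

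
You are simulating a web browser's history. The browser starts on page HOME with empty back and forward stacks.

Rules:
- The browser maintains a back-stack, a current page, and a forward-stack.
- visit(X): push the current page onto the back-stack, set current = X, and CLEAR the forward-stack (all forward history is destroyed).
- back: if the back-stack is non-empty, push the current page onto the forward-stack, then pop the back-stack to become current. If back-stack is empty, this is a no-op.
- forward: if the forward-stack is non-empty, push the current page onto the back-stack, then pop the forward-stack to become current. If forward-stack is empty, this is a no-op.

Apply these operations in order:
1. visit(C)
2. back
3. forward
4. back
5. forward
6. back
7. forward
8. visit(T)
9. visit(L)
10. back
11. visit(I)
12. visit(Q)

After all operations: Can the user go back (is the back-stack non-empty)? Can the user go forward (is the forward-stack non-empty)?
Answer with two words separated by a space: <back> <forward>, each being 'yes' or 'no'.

Answer: yes no

Derivation:
After 1 (visit(C)): cur=C back=1 fwd=0
After 2 (back): cur=HOME back=0 fwd=1
After 3 (forward): cur=C back=1 fwd=0
After 4 (back): cur=HOME back=0 fwd=1
After 5 (forward): cur=C back=1 fwd=0
After 6 (back): cur=HOME back=0 fwd=1
After 7 (forward): cur=C back=1 fwd=0
After 8 (visit(T)): cur=T back=2 fwd=0
After 9 (visit(L)): cur=L back=3 fwd=0
After 10 (back): cur=T back=2 fwd=1
After 11 (visit(I)): cur=I back=3 fwd=0
After 12 (visit(Q)): cur=Q back=4 fwd=0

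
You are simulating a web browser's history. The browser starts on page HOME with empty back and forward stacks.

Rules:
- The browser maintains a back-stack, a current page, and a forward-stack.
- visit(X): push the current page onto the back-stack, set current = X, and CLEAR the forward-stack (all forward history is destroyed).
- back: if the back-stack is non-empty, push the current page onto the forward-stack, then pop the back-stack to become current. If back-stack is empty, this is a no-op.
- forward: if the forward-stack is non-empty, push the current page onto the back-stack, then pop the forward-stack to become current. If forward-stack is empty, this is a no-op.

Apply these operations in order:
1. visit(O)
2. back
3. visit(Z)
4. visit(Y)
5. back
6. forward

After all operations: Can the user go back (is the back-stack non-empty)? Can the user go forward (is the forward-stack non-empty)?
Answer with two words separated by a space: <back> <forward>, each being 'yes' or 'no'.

After 1 (visit(O)): cur=O back=1 fwd=0
After 2 (back): cur=HOME back=0 fwd=1
After 3 (visit(Z)): cur=Z back=1 fwd=0
After 4 (visit(Y)): cur=Y back=2 fwd=0
After 5 (back): cur=Z back=1 fwd=1
After 6 (forward): cur=Y back=2 fwd=0

Answer: yes no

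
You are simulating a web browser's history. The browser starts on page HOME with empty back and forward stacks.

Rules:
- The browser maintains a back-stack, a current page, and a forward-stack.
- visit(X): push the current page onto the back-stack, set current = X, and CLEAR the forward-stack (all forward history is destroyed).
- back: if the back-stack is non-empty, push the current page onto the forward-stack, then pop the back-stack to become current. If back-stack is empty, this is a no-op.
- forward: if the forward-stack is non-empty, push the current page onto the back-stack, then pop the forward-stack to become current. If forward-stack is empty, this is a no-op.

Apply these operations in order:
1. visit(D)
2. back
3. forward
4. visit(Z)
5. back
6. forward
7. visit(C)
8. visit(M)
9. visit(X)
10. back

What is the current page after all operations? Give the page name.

After 1 (visit(D)): cur=D back=1 fwd=0
After 2 (back): cur=HOME back=0 fwd=1
After 3 (forward): cur=D back=1 fwd=0
After 4 (visit(Z)): cur=Z back=2 fwd=0
After 5 (back): cur=D back=1 fwd=1
After 6 (forward): cur=Z back=2 fwd=0
After 7 (visit(C)): cur=C back=3 fwd=0
After 8 (visit(M)): cur=M back=4 fwd=0
After 9 (visit(X)): cur=X back=5 fwd=0
After 10 (back): cur=M back=4 fwd=1

Answer: M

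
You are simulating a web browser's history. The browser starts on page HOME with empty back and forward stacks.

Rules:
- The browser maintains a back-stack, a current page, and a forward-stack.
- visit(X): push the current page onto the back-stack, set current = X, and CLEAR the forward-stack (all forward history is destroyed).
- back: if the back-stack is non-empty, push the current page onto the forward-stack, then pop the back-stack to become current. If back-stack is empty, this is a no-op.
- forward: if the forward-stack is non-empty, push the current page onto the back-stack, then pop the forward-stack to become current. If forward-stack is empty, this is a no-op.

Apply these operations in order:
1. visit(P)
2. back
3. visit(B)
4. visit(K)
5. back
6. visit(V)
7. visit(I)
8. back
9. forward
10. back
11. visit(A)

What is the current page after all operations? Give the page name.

After 1 (visit(P)): cur=P back=1 fwd=0
After 2 (back): cur=HOME back=0 fwd=1
After 3 (visit(B)): cur=B back=1 fwd=0
After 4 (visit(K)): cur=K back=2 fwd=0
After 5 (back): cur=B back=1 fwd=1
After 6 (visit(V)): cur=V back=2 fwd=0
After 7 (visit(I)): cur=I back=3 fwd=0
After 8 (back): cur=V back=2 fwd=1
After 9 (forward): cur=I back=3 fwd=0
After 10 (back): cur=V back=2 fwd=1
After 11 (visit(A)): cur=A back=3 fwd=0

Answer: A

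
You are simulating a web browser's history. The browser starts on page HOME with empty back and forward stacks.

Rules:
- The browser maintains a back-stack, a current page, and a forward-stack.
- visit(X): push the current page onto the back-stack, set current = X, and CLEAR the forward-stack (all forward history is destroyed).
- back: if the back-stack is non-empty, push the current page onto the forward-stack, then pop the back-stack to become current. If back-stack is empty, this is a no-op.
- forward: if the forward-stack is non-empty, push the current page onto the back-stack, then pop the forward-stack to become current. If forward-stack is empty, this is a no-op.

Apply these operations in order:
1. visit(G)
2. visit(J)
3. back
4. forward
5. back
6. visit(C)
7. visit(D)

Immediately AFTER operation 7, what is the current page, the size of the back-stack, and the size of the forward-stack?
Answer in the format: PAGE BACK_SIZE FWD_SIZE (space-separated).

After 1 (visit(G)): cur=G back=1 fwd=0
After 2 (visit(J)): cur=J back=2 fwd=0
After 3 (back): cur=G back=1 fwd=1
After 4 (forward): cur=J back=2 fwd=0
After 5 (back): cur=G back=1 fwd=1
After 6 (visit(C)): cur=C back=2 fwd=0
After 7 (visit(D)): cur=D back=3 fwd=0

D 3 0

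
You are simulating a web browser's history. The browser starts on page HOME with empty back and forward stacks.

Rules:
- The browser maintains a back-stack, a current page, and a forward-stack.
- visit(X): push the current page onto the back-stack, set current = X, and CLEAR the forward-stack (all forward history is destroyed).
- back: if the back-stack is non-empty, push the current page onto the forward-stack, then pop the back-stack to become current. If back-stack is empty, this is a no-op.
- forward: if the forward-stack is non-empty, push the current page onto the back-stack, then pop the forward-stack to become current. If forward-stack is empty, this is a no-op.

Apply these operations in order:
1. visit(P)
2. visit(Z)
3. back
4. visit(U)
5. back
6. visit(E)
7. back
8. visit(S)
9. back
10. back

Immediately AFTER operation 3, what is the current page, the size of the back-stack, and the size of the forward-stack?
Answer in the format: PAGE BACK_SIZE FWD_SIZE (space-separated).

After 1 (visit(P)): cur=P back=1 fwd=0
After 2 (visit(Z)): cur=Z back=2 fwd=0
After 3 (back): cur=P back=1 fwd=1

P 1 1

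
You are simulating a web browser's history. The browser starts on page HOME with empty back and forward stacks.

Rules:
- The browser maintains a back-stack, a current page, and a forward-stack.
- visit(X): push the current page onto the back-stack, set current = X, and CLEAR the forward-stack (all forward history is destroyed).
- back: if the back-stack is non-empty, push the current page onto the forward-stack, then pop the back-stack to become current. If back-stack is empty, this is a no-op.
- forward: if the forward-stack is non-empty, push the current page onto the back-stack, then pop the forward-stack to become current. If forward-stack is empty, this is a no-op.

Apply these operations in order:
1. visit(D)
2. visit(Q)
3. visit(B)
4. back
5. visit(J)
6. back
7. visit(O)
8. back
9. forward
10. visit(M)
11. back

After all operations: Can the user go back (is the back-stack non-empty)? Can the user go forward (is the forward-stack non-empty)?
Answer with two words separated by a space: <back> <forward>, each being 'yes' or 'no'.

After 1 (visit(D)): cur=D back=1 fwd=0
After 2 (visit(Q)): cur=Q back=2 fwd=0
After 3 (visit(B)): cur=B back=3 fwd=0
After 4 (back): cur=Q back=2 fwd=1
After 5 (visit(J)): cur=J back=3 fwd=0
After 6 (back): cur=Q back=2 fwd=1
After 7 (visit(O)): cur=O back=3 fwd=0
After 8 (back): cur=Q back=2 fwd=1
After 9 (forward): cur=O back=3 fwd=0
After 10 (visit(M)): cur=M back=4 fwd=0
After 11 (back): cur=O back=3 fwd=1

Answer: yes yes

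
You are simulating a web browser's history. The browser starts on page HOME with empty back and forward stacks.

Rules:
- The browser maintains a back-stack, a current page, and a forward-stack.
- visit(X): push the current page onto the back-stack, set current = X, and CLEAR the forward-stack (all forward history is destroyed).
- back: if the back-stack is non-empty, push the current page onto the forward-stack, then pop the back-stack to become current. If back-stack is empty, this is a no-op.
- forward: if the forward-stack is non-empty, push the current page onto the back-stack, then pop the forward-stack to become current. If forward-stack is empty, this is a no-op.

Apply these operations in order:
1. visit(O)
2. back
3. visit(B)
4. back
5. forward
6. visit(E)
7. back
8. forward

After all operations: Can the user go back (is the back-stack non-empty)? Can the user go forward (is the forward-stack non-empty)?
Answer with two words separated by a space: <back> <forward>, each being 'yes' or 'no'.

After 1 (visit(O)): cur=O back=1 fwd=0
After 2 (back): cur=HOME back=0 fwd=1
After 3 (visit(B)): cur=B back=1 fwd=0
After 4 (back): cur=HOME back=0 fwd=1
After 5 (forward): cur=B back=1 fwd=0
After 6 (visit(E)): cur=E back=2 fwd=0
After 7 (back): cur=B back=1 fwd=1
After 8 (forward): cur=E back=2 fwd=0

Answer: yes no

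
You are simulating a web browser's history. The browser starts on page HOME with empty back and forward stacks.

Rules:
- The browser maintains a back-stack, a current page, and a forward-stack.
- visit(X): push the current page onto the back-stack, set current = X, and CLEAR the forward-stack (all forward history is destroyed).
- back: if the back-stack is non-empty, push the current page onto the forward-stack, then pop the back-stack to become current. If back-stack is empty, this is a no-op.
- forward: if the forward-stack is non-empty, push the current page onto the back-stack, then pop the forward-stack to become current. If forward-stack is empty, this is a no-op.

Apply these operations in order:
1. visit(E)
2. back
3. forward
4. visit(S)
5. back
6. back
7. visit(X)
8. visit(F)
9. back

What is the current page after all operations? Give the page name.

Answer: X

Derivation:
After 1 (visit(E)): cur=E back=1 fwd=0
After 2 (back): cur=HOME back=0 fwd=1
After 3 (forward): cur=E back=1 fwd=0
After 4 (visit(S)): cur=S back=2 fwd=0
After 5 (back): cur=E back=1 fwd=1
After 6 (back): cur=HOME back=0 fwd=2
After 7 (visit(X)): cur=X back=1 fwd=0
After 8 (visit(F)): cur=F back=2 fwd=0
After 9 (back): cur=X back=1 fwd=1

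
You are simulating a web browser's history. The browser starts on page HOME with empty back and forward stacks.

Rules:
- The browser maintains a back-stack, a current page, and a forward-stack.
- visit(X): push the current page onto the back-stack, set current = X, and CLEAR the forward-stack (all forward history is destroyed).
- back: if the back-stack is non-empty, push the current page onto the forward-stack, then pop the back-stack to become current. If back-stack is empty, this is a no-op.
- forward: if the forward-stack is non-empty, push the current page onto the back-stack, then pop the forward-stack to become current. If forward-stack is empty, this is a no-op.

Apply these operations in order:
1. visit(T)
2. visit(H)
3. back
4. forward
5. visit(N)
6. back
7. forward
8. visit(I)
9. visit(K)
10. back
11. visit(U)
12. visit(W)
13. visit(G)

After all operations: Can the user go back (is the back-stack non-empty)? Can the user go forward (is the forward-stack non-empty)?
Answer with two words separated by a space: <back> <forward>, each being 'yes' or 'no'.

Answer: yes no

Derivation:
After 1 (visit(T)): cur=T back=1 fwd=0
After 2 (visit(H)): cur=H back=2 fwd=0
After 3 (back): cur=T back=1 fwd=1
After 4 (forward): cur=H back=2 fwd=0
After 5 (visit(N)): cur=N back=3 fwd=0
After 6 (back): cur=H back=2 fwd=1
After 7 (forward): cur=N back=3 fwd=0
After 8 (visit(I)): cur=I back=4 fwd=0
After 9 (visit(K)): cur=K back=5 fwd=0
After 10 (back): cur=I back=4 fwd=1
After 11 (visit(U)): cur=U back=5 fwd=0
After 12 (visit(W)): cur=W back=6 fwd=0
After 13 (visit(G)): cur=G back=7 fwd=0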